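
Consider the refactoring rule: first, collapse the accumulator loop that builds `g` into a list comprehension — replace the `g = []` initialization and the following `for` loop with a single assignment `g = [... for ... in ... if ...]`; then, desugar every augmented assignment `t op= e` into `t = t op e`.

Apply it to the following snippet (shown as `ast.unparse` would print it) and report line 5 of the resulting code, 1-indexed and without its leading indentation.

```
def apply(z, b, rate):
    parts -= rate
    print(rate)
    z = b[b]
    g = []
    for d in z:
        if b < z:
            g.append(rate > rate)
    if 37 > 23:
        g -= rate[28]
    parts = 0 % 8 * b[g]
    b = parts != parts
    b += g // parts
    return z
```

Transformed code:
def apply(z, b, rate):
    parts = parts - rate
    print(rate)
    z = b[b]
    g = [rate > rate for d in z if b < z]
    if 37 > 23:
        g = g - rate[28]
    parts = 0 % 8 * b[g]
    b = parts != parts
    b = b + g // parts
    return z

g = [rate > rate for d in z if b < z]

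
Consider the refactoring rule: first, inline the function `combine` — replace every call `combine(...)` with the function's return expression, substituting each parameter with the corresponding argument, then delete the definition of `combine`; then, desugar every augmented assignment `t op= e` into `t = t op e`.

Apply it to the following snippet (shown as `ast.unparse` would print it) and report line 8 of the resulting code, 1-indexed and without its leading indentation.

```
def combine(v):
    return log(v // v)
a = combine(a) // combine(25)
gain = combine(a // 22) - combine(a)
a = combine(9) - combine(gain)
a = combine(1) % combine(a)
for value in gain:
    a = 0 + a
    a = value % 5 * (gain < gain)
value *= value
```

value = value * value

Transformed code:
a = log(a // a) // log(25 // 25)
gain = log(a // 22 // (a // 22)) - log(a // a)
a = log(9 // 9) - log(gain // gain)
a = log(1 // 1) % log(a // a)
for value in gain:
    a = 0 + a
    a = value % 5 * (gain < gain)
value = value * value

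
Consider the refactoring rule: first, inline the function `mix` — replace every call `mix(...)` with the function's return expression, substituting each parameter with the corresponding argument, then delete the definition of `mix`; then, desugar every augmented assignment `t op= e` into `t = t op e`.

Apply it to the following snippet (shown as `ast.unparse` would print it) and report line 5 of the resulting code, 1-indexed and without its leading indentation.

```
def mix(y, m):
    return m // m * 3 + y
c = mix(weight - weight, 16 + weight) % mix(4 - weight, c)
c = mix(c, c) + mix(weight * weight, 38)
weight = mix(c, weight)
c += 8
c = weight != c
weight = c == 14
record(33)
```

Transformed code:
c = ((16 + weight) // (16 + weight) * 3 + (weight - weight)) % (c // c * 3 + (4 - weight))
c = c // c * 3 + c + (38 // 38 * 3 + weight * weight)
weight = weight // weight * 3 + c
c = c + 8
c = weight != c
weight = c == 14
record(33)

c = weight != c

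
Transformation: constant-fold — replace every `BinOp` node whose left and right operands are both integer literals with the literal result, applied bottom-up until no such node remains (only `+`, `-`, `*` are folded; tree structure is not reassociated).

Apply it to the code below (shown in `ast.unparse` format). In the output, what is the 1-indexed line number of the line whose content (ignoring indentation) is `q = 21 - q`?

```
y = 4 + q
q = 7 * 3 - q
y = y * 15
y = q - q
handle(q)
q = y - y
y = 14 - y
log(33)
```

2

Transformed code:
y = 4 + q
q = 21 - q
y = y * 15
y = q - q
handle(q)
q = y - y
y = 14 - y
log(33)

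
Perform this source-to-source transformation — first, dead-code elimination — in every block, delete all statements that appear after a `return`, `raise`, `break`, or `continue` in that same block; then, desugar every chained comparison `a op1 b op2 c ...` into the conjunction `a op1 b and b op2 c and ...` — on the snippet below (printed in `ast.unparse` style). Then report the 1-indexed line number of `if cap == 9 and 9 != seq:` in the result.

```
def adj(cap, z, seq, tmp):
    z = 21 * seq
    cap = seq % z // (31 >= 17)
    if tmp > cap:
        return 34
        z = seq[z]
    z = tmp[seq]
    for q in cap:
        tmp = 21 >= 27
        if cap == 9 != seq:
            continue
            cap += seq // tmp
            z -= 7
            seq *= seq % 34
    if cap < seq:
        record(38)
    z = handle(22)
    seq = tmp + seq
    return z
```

Transformed code:
def adj(cap, z, seq, tmp):
    z = 21 * seq
    cap = seq % z // (31 >= 17)
    if tmp > cap:
        return 34
    z = tmp[seq]
    for q in cap:
        tmp = 21 >= 27
        if cap == 9 and 9 != seq:
            continue
    if cap < seq:
        record(38)
    z = handle(22)
    seq = tmp + seq
    return z

9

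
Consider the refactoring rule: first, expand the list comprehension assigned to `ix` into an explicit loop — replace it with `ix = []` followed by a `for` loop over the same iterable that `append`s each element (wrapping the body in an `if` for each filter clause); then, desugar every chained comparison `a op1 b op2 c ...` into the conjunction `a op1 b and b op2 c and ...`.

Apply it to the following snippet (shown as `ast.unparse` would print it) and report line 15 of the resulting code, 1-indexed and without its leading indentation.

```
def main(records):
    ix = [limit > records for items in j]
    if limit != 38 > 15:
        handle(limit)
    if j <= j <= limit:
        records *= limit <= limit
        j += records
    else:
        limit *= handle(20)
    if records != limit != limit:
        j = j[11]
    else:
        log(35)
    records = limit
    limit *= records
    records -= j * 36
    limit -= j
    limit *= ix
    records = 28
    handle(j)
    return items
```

log(35)

Transformed code:
def main(records):
    ix = []
    for items in j:
        ix.append(limit > records)
    if limit != 38 and 38 > 15:
        handle(limit)
    if j <= j and j <= limit:
        records *= limit <= limit
        j += records
    else:
        limit *= handle(20)
    if records != limit and limit != limit:
        j = j[11]
    else:
        log(35)
    records = limit
    limit *= records
    records -= j * 36
    limit -= j
    limit *= ix
    records = 28
    handle(j)
    return items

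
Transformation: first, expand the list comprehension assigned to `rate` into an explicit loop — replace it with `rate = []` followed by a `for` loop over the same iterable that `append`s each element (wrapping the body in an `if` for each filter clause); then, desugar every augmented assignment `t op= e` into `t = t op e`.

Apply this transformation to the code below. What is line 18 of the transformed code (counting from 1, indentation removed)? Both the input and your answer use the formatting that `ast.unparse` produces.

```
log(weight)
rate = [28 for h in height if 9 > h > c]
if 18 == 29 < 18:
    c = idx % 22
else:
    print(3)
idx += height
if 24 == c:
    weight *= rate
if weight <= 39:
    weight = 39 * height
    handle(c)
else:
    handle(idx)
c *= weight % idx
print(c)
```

c = c * (weight % idx)

Transformed code:
log(weight)
rate = []
for h in height:
    if 9 > h > c:
        rate.append(28)
if 18 == 29 < 18:
    c = idx % 22
else:
    print(3)
idx = idx + height
if 24 == c:
    weight = weight * rate
if weight <= 39:
    weight = 39 * height
    handle(c)
else:
    handle(idx)
c = c * (weight % idx)
print(c)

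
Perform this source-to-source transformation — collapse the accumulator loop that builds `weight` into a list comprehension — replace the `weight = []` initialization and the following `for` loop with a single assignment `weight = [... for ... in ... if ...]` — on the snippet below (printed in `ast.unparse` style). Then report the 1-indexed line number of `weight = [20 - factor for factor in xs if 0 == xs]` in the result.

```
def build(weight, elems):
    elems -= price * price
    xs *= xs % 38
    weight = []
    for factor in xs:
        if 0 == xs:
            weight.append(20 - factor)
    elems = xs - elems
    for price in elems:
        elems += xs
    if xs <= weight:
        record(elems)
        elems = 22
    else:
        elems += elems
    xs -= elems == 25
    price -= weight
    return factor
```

4

Transformed code:
def build(weight, elems):
    elems -= price * price
    xs *= xs % 38
    weight = [20 - factor for factor in xs if 0 == xs]
    elems = xs - elems
    for price in elems:
        elems += xs
    if xs <= weight:
        record(elems)
        elems = 22
    else:
        elems += elems
    xs -= elems == 25
    price -= weight
    return factor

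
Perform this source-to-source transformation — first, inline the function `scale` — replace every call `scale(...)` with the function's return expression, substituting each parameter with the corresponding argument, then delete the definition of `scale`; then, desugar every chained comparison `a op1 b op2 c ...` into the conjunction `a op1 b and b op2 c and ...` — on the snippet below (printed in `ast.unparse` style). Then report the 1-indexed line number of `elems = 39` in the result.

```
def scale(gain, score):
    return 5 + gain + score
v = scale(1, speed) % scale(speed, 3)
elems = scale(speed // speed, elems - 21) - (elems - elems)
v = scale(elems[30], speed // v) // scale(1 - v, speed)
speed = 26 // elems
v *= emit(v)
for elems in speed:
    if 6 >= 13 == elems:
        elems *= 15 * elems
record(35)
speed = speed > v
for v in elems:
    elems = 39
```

12

Transformed code:
v = (5 + 1 + speed) % (5 + speed + 3)
elems = 5 + speed // speed + (elems - 21) - (elems - elems)
v = (5 + elems[30] + speed // v) // (5 + (1 - v) + speed)
speed = 26 // elems
v *= emit(v)
for elems in speed:
    if 6 >= 13 and 13 == elems:
        elems *= 15 * elems
record(35)
speed = speed > v
for v in elems:
    elems = 39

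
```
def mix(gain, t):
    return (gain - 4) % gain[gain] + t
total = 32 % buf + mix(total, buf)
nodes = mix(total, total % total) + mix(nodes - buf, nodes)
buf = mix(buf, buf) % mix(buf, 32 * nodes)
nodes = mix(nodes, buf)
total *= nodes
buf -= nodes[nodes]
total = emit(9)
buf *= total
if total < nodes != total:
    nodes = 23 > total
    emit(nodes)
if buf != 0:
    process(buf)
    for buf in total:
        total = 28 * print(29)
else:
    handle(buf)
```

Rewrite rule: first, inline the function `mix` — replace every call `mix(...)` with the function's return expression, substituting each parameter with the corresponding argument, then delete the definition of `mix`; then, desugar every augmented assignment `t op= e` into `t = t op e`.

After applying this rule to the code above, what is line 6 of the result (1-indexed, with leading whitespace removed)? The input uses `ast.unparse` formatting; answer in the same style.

Transformed code:
total = 32 % buf + ((total - 4) % total[total] + buf)
nodes = (total - 4) % total[total] + total % total + ((nodes - buf - 4) % (nodes - buf)[nodes - buf] + nodes)
buf = ((buf - 4) % buf[buf] + buf) % ((buf - 4) % buf[buf] + 32 * nodes)
nodes = (nodes - 4) % nodes[nodes] + buf
total = total * nodes
buf = buf - nodes[nodes]
total = emit(9)
buf = buf * total
if total < nodes != total:
    nodes = 23 > total
    emit(nodes)
if buf != 0:
    process(buf)
    for buf in total:
        total = 28 * print(29)
else:
    handle(buf)

buf = buf - nodes[nodes]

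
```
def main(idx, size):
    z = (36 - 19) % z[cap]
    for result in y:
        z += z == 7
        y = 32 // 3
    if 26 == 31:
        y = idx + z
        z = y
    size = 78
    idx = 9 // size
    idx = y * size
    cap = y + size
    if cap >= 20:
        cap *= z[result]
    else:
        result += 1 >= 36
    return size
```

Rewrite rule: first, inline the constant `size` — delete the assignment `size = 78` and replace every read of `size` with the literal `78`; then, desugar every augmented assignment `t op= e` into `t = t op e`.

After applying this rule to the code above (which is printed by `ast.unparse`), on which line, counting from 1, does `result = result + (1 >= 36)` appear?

Transformed code:
def main(idx, size):
    z = (36 - 19) % z[cap]
    for result in y:
        z = z + (z == 7)
        y = 32 // 3
    if 26 == 31:
        y = idx + z
        z = y
    idx = 9 // 78
    idx = y * 78
    cap = y + 78
    if cap >= 20:
        cap = cap * z[result]
    else:
        result = result + (1 >= 36)
    return 78

15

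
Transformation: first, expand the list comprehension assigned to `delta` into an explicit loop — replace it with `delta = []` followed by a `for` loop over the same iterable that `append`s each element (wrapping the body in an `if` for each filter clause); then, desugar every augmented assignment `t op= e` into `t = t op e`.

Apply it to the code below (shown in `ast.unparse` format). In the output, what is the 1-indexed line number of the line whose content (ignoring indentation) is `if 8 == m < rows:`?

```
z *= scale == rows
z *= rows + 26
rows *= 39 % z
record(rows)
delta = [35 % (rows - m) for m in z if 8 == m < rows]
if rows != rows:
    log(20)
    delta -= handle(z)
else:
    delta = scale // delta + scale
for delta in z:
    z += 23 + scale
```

7

Transformed code:
z = z * (scale == rows)
z = z * (rows + 26)
rows = rows * (39 % z)
record(rows)
delta = []
for m in z:
    if 8 == m < rows:
        delta.append(35 % (rows - m))
if rows != rows:
    log(20)
    delta = delta - handle(z)
else:
    delta = scale // delta + scale
for delta in z:
    z = z + (23 + scale)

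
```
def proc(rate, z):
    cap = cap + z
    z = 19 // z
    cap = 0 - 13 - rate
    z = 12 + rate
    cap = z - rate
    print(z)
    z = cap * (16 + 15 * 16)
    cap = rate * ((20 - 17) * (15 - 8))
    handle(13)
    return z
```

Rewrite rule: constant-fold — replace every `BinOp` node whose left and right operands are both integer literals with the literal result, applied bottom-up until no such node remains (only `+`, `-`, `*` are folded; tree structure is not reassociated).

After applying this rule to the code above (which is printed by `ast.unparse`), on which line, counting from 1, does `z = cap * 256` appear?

8

Transformed code:
def proc(rate, z):
    cap = cap + z
    z = 19 // z
    cap = -13 - rate
    z = 12 + rate
    cap = z - rate
    print(z)
    z = cap * 256
    cap = rate * 21
    handle(13)
    return z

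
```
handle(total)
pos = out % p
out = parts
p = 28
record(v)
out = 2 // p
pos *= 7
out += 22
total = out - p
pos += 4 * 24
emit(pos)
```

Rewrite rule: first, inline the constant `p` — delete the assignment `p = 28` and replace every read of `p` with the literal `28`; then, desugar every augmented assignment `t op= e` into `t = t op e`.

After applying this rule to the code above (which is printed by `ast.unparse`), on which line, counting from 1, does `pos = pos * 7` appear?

6

Transformed code:
handle(total)
pos = out % 28
out = parts
record(v)
out = 2 // 28
pos = pos * 7
out = out + 22
total = out - 28
pos = pos + 4 * 24
emit(pos)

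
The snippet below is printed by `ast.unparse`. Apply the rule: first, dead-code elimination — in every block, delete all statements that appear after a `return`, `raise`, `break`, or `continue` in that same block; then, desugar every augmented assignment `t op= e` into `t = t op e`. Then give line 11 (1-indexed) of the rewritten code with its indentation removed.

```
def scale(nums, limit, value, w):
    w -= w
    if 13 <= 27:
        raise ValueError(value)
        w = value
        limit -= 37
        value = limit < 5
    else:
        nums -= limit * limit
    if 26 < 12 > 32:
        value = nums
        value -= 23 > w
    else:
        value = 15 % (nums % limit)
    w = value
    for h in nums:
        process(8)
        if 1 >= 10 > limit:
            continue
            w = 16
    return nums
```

Transformed code:
def scale(nums, limit, value, w):
    w = w - w
    if 13 <= 27:
        raise ValueError(value)
    else:
        nums = nums - limit * limit
    if 26 < 12 > 32:
        value = nums
        value = value - (23 > w)
    else:
        value = 15 % (nums % limit)
    w = value
    for h in nums:
        process(8)
        if 1 >= 10 > limit:
            continue
    return nums

value = 15 % (nums % limit)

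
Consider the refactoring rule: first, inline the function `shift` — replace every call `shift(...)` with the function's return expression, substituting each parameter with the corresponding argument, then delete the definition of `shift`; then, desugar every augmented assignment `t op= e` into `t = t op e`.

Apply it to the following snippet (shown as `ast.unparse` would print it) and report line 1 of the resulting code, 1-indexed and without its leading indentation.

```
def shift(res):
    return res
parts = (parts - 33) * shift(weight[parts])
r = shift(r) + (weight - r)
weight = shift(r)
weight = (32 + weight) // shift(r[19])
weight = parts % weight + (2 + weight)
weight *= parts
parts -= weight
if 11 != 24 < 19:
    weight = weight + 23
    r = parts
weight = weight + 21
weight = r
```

Transformed code:
parts = (parts - 33) * weight[parts]
r = r + (weight - r)
weight = r
weight = (32 + weight) // r[19]
weight = parts % weight + (2 + weight)
weight = weight * parts
parts = parts - weight
if 11 != 24 < 19:
    weight = weight + 23
    r = parts
weight = weight + 21
weight = r

parts = (parts - 33) * weight[parts]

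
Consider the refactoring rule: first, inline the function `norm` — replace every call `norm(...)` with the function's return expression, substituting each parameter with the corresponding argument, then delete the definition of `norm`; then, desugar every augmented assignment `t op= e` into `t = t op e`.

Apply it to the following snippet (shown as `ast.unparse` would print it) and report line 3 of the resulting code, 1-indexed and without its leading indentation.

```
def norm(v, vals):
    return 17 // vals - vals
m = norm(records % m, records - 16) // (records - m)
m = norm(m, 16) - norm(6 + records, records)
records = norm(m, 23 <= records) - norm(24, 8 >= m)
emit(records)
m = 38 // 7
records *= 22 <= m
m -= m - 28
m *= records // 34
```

records = 17 // (23 <= records) - (23 <= records) - (17 // (8 >= m) - (8 >= m))

Transformed code:
m = (17 // (records - 16) - (records - 16)) // (records - m)
m = 17 // 16 - 16 - (17 // records - records)
records = 17 // (23 <= records) - (23 <= records) - (17 // (8 >= m) - (8 >= m))
emit(records)
m = 38 // 7
records = records * (22 <= m)
m = m - (m - 28)
m = m * (records // 34)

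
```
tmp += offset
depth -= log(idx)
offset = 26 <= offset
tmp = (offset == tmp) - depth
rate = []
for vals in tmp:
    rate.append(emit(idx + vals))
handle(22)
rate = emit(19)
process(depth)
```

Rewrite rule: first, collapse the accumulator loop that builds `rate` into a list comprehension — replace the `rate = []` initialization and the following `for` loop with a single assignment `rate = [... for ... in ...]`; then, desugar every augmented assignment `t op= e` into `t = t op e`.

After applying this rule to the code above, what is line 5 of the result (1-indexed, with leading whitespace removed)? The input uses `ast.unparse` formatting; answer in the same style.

Transformed code:
tmp = tmp + offset
depth = depth - log(idx)
offset = 26 <= offset
tmp = (offset == tmp) - depth
rate = [emit(idx + vals) for vals in tmp]
handle(22)
rate = emit(19)
process(depth)

rate = [emit(idx + vals) for vals in tmp]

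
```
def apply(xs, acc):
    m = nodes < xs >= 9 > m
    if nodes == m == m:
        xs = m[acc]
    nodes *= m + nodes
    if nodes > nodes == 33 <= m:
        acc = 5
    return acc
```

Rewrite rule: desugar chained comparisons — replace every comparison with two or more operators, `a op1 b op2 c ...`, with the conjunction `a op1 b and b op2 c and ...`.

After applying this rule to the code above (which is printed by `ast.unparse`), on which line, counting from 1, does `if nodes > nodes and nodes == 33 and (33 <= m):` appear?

Transformed code:
def apply(xs, acc):
    m = nodes < xs and xs >= 9 and (9 > m)
    if nodes == m and m == m:
        xs = m[acc]
    nodes *= m + nodes
    if nodes > nodes and nodes == 33 and (33 <= m):
        acc = 5
    return acc

6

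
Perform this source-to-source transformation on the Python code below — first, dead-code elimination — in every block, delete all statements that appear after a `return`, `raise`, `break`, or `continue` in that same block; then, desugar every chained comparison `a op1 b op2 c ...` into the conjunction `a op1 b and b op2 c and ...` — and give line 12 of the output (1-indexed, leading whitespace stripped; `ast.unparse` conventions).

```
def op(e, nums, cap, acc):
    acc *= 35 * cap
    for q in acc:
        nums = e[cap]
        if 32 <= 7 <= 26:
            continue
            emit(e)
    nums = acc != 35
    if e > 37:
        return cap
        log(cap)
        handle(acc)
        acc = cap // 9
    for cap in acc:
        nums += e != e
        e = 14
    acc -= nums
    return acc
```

Transformed code:
def op(e, nums, cap, acc):
    acc *= 35 * cap
    for q in acc:
        nums = e[cap]
        if 32 <= 7 and 7 <= 26:
            continue
    nums = acc != 35
    if e > 37:
        return cap
    for cap in acc:
        nums += e != e
        e = 14
    acc -= nums
    return acc

e = 14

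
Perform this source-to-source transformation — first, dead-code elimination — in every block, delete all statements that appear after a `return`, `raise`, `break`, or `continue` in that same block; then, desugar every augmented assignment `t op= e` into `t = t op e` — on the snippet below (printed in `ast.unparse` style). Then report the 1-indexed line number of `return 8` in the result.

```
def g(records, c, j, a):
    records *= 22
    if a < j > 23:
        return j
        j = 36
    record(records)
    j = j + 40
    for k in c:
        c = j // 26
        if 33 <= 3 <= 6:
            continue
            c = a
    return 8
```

Transformed code:
def g(records, c, j, a):
    records = records * 22
    if a < j > 23:
        return j
    record(records)
    j = j + 40
    for k in c:
        c = j // 26
        if 33 <= 3 <= 6:
            continue
    return 8

11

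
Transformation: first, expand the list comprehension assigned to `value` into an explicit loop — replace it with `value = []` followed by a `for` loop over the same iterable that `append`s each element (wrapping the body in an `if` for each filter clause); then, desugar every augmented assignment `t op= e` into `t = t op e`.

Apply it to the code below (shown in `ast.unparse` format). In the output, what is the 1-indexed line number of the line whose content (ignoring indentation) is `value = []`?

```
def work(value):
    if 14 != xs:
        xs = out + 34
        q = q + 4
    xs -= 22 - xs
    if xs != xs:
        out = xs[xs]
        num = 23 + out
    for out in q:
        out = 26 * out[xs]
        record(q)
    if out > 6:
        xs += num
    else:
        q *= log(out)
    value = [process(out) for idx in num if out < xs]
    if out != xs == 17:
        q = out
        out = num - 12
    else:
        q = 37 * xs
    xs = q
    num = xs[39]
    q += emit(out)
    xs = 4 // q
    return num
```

16

Transformed code:
def work(value):
    if 14 != xs:
        xs = out + 34
        q = q + 4
    xs = xs - (22 - xs)
    if xs != xs:
        out = xs[xs]
        num = 23 + out
    for out in q:
        out = 26 * out[xs]
        record(q)
    if out > 6:
        xs = xs + num
    else:
        q = q * log(out)
    value = []
    for idx in num:
        if out < xs:
            value.append(process(out))
    if out != xs == 17:
        q = out
        out = num - 12
    else:
        q = 37 * xs
    xs = q
    num = xs[39]
    q = q + emit(out)
    xs = 4 // q
    return num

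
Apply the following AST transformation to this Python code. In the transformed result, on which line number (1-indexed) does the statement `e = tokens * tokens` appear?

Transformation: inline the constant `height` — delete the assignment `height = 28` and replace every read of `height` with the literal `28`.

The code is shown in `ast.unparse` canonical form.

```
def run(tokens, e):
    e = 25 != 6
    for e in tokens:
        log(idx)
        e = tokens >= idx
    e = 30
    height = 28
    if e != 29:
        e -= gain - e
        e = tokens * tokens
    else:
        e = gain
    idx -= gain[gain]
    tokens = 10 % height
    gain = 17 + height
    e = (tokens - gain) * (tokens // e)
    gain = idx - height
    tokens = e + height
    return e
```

9

Transformed code:
def run(tokens, e):
    e = 25 != 6
    for e in tokens:
        log(idx)
        e = tokens >= idx
    e = 30
    if e != 29:
        e -= gain - e
        e = tokens * tokens
    else:
        e = gain
    idx -= gain[gain]
    tokens = 10 % 28
    gain = 17 + 28
    e = (tokens - gain) * (tokens // e)
    gain = idx - 28
    tokens = e + 28
    return e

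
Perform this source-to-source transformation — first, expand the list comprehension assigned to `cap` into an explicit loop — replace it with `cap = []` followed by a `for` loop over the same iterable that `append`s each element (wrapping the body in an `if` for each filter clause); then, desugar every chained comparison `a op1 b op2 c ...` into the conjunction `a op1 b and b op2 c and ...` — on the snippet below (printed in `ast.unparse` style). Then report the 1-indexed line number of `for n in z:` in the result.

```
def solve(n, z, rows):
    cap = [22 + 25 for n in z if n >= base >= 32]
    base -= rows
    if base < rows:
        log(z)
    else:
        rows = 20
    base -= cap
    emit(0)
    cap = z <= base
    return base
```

Transformed code:
def solve(n, z, rows):
    cap = []
    for n in z:
        if n >= base and base >= 32:
            cap.append(22 + 25)
    base -= rows
    if base < rows:
        log(z)
    else:
        rows = 20
    base -= cap
    emit(0)
    cap = z <= base
    return base

3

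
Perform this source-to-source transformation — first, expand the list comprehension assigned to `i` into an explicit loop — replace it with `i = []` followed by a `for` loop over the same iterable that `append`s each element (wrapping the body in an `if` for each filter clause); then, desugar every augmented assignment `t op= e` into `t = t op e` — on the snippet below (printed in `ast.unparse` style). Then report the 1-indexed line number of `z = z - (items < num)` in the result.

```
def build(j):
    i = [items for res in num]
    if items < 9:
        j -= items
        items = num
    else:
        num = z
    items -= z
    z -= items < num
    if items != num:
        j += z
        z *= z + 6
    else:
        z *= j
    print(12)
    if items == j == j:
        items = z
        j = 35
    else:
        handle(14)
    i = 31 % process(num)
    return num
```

Transformed code:
def build(j):
    i = []
    for res in num:
        i.append(items)
    if items < 9:
        j = j - items
        items = num
    else:
        num = z
    items = items - z
    z = z - (items < num)
    if items != num:
        j = j + z
        z = z * (z + 6)
    else:
        z = z * j
    print(12)
    if items == j == j:
        items = z
        j = 35
    else:
        handle(14)
    i = 31 % process(num)
    return num

11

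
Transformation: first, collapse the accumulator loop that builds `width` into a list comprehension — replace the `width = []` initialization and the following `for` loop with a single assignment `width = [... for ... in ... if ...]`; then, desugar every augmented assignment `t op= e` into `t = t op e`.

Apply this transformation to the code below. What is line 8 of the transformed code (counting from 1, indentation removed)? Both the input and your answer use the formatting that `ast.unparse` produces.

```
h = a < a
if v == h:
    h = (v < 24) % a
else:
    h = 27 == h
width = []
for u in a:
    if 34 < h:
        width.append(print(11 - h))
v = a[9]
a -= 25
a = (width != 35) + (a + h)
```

a = a - 25

Transformed code:
h = a < a
if v == h:
    h = (v < 24) % a
else:
    h = 27 == h
width = [print(11 - h) for u in a if 34 < h]
v = a[9]
a = a - 25
a = (width != 35) + (a + h)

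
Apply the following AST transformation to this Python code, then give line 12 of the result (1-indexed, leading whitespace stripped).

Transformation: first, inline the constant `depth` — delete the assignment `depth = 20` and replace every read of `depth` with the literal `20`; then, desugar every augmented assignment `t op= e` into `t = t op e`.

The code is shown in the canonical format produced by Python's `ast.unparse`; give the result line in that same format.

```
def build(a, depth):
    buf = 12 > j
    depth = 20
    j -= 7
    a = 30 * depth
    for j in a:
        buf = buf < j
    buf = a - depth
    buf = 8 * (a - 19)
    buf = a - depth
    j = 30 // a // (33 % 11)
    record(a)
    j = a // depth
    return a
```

Transformed code:
def build(a, depth):
    buf = 12 > j
    j = j - 7
    a = 30 * 20
    for j in a:
        buf = buf < j
    buf = a - 20
    buf = 8 * (a - 19)
    buf = a - 20
    j = 30 // a // (33 % 11)
    record(a)
    j = a // 20
    return a

j = a // 20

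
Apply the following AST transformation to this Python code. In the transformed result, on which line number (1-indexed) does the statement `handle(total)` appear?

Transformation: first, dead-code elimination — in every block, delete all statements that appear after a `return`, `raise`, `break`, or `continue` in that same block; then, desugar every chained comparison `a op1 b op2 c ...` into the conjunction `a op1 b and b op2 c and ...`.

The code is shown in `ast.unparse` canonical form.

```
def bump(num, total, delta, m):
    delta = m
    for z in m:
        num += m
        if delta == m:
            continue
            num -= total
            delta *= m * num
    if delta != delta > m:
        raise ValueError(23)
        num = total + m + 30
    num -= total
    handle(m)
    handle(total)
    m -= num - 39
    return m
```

11

Transformed code:
def bump(num, total, delta, m):
    delta = m
    for z in m:
        num += m
        if delta == m:
            continue
    if delta != delta and delta > m:
        raise ValueError(23)
    num -= total
    handle(m)
    handle(total)
    m -= num - 39
    return m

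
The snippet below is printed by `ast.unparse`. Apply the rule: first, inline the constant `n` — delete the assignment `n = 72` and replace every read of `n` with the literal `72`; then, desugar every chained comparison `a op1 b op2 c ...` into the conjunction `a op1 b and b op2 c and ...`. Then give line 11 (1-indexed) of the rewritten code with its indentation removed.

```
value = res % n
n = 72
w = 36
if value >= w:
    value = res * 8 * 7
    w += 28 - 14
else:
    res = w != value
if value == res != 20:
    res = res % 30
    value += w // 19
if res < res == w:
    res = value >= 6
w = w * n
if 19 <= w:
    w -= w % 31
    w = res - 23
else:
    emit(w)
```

if res < res and res == w:

Transformed code:
value = res % 72
w = 36
if value >= w:
    value = res * 8 * 7
    w += 28 - 14
else:
    res = w != value
if value == res and res != 20:
    res = res % 30
    value += w // 19
if res < res and res == w:
    res = value >= 6
w = w * 72
if 19 <= w:
    w -= w % 31
    w = res - 23
else:
    emit(w)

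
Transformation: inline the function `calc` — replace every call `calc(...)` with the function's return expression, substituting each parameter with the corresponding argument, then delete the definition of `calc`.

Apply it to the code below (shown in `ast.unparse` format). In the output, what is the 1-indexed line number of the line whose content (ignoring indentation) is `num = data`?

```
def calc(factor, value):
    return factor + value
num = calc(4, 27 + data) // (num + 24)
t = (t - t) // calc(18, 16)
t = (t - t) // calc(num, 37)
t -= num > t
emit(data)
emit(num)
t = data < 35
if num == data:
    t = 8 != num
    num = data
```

10

Transformed code:
num = (4 + (27 + data)) // (num + 24)
t = (t - t) // (18 + 16)
t = (t - t) // (num + 37)
t -= num > t
emit(data)
emit(num)
t = data < 35
if num == data:
    t = 8 != num
    num = data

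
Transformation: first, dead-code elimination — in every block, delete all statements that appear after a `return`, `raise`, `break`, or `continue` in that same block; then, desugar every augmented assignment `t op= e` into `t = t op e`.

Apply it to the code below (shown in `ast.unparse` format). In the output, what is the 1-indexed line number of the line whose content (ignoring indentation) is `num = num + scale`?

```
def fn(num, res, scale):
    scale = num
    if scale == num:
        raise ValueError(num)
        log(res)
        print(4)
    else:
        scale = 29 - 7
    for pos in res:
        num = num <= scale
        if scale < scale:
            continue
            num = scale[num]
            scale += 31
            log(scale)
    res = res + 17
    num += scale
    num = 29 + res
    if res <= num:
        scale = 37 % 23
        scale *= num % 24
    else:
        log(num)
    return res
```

Transformed code:
def fn(num, res, scale):
    scale = num
    if scale == num:
        raise ValueError(num)
    else:
        scale = 29 - 7
    for pos in res:
        num = num <= scale
        if scale < scale:
            continue
    res = res + 17
    num = num + scale
    num = 29 + res
    if res <= num:
        scale = 37 % 23
        scale = scale * (num % 24)
    else:
        log(num)
    return res

12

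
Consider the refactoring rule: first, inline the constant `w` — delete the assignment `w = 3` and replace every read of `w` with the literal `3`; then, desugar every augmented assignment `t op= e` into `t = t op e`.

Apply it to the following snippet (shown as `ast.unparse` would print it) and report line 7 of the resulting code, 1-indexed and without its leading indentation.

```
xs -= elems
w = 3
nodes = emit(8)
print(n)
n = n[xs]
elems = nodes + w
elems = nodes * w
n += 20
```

Transformed code:
xs = xs - elems
nodes = emit(8)
print(n)
n = n[xs]
elems = nodes + 3
elems = nodes * 3
n = n + 20

n = n + 20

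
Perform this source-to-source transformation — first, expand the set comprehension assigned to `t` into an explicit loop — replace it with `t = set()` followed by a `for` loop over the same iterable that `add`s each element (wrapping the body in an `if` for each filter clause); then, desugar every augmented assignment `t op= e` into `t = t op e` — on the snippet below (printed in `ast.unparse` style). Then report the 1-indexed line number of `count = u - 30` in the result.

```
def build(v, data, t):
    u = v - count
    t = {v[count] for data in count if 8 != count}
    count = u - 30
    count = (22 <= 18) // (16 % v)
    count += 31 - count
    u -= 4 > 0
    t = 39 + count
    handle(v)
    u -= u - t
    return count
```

7

Transformed code:
def build(v, data, t):
    u = v - count
    t = set()
    for data in count:
        if 8 != count:
            t.add(v[count])
    count = u - 30
    count = (22 <= 18) // (16 % v)
    count = count + (31 - count)
    u = u - (4 > 0)
    t = 39 + count
    handle(v)
    u = u - (u - t)
    return count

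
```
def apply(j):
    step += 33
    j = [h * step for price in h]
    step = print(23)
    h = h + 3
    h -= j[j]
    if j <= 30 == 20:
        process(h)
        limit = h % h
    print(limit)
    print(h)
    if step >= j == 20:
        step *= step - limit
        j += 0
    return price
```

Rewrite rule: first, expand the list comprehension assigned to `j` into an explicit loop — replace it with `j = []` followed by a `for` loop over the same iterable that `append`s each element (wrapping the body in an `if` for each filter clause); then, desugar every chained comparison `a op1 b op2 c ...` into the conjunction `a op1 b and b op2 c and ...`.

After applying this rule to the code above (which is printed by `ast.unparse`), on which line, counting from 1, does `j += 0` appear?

Transformed code:
def apply(j):
    step += 33
    j = []
    for price in h:
        j.append(h * step)
    step = print(23)
    h = h + 3
    h -= j[j]
    if j <= 30 and 30 == 20:
        process(h)
        limit = h % h
    print(limit)
    print(h)
    if step >= j and j == 20:
        step *= step - limit
        j += 0
    return price

16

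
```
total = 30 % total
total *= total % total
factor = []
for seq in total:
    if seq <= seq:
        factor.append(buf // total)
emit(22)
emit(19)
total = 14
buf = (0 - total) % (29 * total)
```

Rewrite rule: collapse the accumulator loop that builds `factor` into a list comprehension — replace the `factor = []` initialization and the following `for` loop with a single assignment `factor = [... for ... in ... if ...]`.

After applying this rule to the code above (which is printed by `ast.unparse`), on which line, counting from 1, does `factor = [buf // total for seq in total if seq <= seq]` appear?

3

Transformed code:
total = 30 % total
total *= total % total
factor = [buf // total for seq in total if seq <= seq]
emit(22)
emit(19)
total = 14
buf = (0 - total) % (29 * total)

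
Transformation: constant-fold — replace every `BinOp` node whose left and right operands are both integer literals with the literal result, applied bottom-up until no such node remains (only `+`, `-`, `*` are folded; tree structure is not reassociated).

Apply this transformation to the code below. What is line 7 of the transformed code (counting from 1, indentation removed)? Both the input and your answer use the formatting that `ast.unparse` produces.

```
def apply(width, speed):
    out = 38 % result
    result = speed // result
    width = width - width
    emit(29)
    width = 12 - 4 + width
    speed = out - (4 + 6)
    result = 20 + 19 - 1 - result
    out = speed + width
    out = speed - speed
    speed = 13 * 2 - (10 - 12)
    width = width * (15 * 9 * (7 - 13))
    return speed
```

speed = out - 10

Transformed code:
def apply(width, speed):
    out = 38 % result
    result = speed // result
    width = width - width
    emit(29)
    width = 8 + width
    speed = out - 10
    result = 38 - result
    out = speed + width
    out = speed - speed
    speed = 28
    width = width * -810
    return speed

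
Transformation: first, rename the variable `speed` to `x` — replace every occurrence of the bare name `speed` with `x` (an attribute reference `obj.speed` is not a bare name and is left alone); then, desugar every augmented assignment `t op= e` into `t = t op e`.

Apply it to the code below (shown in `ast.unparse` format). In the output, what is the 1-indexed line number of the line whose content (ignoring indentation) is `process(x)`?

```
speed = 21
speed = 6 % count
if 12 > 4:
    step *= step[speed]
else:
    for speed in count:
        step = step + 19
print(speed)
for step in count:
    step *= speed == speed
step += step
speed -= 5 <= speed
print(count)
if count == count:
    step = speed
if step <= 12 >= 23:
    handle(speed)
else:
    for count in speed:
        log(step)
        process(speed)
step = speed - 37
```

Transformed code:
x = 21
x = 6 % count
if 12 > 4:
    step = step * step[x]
else:
    for x in count:
        step = step + 19
print(x)
for step in count:
    step = step * (x == x)
step = step + step
x = x - (5 <= x)
print(count)
if count == count:
    step = x
if step <= 12 >= 23:
    handle(x)
else:
    for count in x:
        log(step)
        process(x)
step = x - 37

21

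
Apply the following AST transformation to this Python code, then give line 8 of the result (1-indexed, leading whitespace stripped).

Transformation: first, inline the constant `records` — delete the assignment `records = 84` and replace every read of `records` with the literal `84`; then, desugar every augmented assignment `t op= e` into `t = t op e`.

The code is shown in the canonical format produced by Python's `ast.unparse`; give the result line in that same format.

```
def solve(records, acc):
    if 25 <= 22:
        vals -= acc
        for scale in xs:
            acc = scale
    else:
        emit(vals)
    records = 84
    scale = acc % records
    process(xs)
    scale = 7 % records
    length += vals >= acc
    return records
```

scale = acc % 84

Transformed code:
def solve(records, acc):
    if 25 <= 22:
        vals = vals - acc
        for scale in xs:
            acc = scale
    else:
        emit(vals)
    scale = acc % 84
    process(xs)
    scale = 7 % 84
    length = length + (vals >= acc)
    return 84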